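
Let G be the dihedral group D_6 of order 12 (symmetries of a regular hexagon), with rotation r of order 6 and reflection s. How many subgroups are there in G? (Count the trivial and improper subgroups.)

|G| = 12, so by Lagrange every subgroup order divides 12. Divisors: 1, 2, 3, 4, 6, 12.
Subgroups by order — order 1: 1; order 2: 7; order 3: 1; order 4: 3; order 6: 3; order 12: 1.
Total: 1 + 7 + 1 + 3 + 3 + 1 = 16.

16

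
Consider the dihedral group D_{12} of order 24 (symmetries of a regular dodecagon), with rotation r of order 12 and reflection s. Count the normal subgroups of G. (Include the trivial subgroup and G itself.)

9

G has 34 subgroups. Checking conjugation-invariance by order — order 1: 1/1 normal; order 2: 1/13 normal; order 3: 1/1 normal; order 4: 1/7 normal; order 6: 1/5 normal; order 8: 0/3 normal; order 12: 3/3 normal; order 24: 1/1 normal.
Total normal subgroups: 9.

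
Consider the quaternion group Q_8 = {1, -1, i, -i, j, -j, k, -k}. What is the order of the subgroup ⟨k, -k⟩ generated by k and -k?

|⟨k⟩| = 4 and |⟨-k⟩| = 4, so |H| is a multiple of lcm(4, 4) = 4 and divides |G| = 8.
Closing under the operation: H = {1, -1, k, -k}, so |H| = 4.

4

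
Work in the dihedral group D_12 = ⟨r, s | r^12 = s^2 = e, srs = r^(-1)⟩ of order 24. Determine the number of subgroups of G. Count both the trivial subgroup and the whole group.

34

|G| = 24, so by Lagrange every subgroup order divides 24. Divisors: 1, 2, 3, 4, 6, 8, 12, 24.
Subgroups by order — order 1: 1; order 2: 13; order 3: 1; order 4: 7; order 6: 5; order 8: 3; order 12: 3; order 24: 1.
Total: 1 + 13 + 1 + 7 + 5 + 3 + 3 + 1 = 34.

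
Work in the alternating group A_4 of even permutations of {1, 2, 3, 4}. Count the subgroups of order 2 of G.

|G| = 12 and 2 | 12, so subgroups of order 2 are possible by Lagrange.
The subgroups of order 2 are: {e, (1 2)(3 4)}; {e, (1 3)(2 4)}; {e, (1 4)(2 3)}.
So G has 3 subgroups of order 2.

3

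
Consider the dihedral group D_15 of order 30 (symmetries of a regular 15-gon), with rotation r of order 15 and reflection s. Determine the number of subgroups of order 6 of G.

|G| = 30 and 6 | 30, so subgroups of order 6 are possible by Lagrange.
The subgroups of order 6 are: {e, r^5, r^10, s, r^5s, r^10s}; {e, r^5, r^10, rs, r^6s, r^11s}; {e, r^5, r^10, r^2s, r^7s, r^12s}; {e, r^5, r^10, r^3s, r^8s, r^13s}; … (5 in all).
So G has 5 subgroups of order 6.

5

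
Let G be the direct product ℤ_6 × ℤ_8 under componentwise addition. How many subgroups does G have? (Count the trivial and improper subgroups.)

|G| = 48, so by Lagrange every subgroup order divides 48. Divisors: 1, 2, 3, 4, 6, 8, 12, 16, 24, 48.
Subgroups by order — order 1: 1; order 2: 3; order 3: 1; order 4: 3; order 6: 3; order 8: 3; order 12: 3; order 16: 1; order 24: 3; order 48: 1.
Total: 1 + 3 + 1 + 3 + 3 + 3 + 3 + 1 + 3 + 1 = 22.

22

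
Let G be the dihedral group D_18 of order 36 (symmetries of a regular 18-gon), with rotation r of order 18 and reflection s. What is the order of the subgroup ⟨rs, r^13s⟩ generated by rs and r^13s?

|⟨rs⟩| = 2 and |⟨r^13s⟩| = 2, so |H| is a multiple of lcm(2, 2) = 2 and divides |G| = 36.
Closing under the operation: H = {e, r^6, r^12, rs, r^7s, r^13s}, so |H| = 6.

6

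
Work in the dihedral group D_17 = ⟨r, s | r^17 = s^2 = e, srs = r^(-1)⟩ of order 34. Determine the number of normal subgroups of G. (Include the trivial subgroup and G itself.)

3

G has 20 subgroups. Checking conjugation-invariance by order — order 1: 1/1 normal; order 2: 0/17 normal; order 17: 1/1 normal; order 34: 1/1 normal.
Total normal subgroups: 3.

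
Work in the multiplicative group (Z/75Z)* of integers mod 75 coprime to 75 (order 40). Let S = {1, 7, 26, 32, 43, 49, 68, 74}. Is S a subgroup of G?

Yes

|S| = 8 divides |G| = 40, consistent with Lagrange.
S contains the identity, every element's inverse is in S, and S is closed under ·: it is a subgroup.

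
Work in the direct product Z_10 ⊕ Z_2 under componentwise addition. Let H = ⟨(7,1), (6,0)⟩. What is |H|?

|⟨(7,1)⟩| = 10 and |⟨(6,0)⟩| = 5, so |H| is a multiple of lcm(10, 5) = 10 and divides |G| = 20.
Closing under the operation: H = {(0,0), (1,1), (2,0), (3,1), (4,0), (5,1), (6,0), (7,1), (8,0), (9,1)}, so |H| = 10.

10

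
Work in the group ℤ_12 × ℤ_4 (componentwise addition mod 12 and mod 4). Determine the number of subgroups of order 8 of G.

|G| = 48 and 8 | 48, so subgroups of order 8 are possible by Lagrange.
The subgroups of order 8 are: {(0,0), (0,1), (0,2), (0,3), (6,0), (6,1), (6,2), (6,3)}; {(0,0), (0,2), (3,0), (3,2), (6,0), (6,2), (9,0), (9,2)}; {(0,0), (0,2), (3,1), (3,3), (6,0), (6,2), (9,1), (9,3)}.
So G has 3 subgroups of order 8.

3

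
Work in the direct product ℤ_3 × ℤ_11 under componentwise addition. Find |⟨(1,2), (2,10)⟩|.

|⟨(1,2)⟩| = 33 and |⟨(2,10)⟩| = 33, so |H| is a multiple of lcm(33, 33) = 33 and divides |G| = 33.
Closing {(1,2), (2,10)} under the group operation gives all of G, so |H| = 33.

33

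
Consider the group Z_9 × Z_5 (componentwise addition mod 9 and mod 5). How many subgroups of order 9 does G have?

1

|G| = 45 and 9 | 45, so subgroups of order 9 are possible by Lagrange.
The subgroups of order 9 are: {(0,0), (1,0), (2,0), (3,0), (4,0), (5,0), (6,0), (7,0), (8,0)}.
So G has 1 subgroup of order 9.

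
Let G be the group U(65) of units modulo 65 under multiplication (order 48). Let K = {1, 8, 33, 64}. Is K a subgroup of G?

No

8 ∈ K but its inverse 57 ∉ K, so K is not a subgroup.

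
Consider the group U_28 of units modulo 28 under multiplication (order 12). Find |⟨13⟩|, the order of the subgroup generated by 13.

2

Compute successive powers of 13 mod 28: 13, 1; 13^2 ≡ 1 (mod 28).
So |⟨13⟩| = 2.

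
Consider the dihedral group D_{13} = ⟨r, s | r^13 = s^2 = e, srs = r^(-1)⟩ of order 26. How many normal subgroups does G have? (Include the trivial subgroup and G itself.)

3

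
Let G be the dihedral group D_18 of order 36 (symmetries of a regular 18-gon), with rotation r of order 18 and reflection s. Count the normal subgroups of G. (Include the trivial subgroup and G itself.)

G has 45 subgroups. Checking conjugation-invariance by order — order 1: 1/1 normal; order 2: 1/19 normal; order 3: 1/1 normal; order 4: 0/9 normal; order 6: 1/7 normal; order 9: 1/1 normal; order 12: 0/3 normal; order 18: 3/3 normal; order 36: 1/1 normal.
Total normal subgroups: 9.

9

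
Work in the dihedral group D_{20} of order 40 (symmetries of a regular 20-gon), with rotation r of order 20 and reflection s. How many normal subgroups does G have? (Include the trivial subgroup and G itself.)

G has 48 subgroups. Checking conjugation-invariance by order — order 1: 1/1 normal; order 2: 1/21 normal; order 4: 1/11 normal; order 5: 1/1 normal; order 8: 0/5 normal; order 10: 1/5 normal; order 20: 3/3 normal; order 40: 1/1 normal.
Total normal subgroups: 9.

9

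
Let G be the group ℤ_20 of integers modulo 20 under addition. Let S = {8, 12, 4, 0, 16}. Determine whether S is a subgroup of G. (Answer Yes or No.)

|S| = 5 divides |G| = 20, consistent with Lagrange.
S contains the identity, every element's inverse is in S, and S is closed under +: it is a subgroup.
In fact S = ⟨16⟩.

Yes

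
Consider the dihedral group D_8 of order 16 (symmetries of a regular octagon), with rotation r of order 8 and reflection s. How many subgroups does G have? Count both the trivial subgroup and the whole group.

19

|G| = 16, so by Lagrange every subgroup order divides 16. Divisors: 1, 2, 4, 8, 16.
Subgroups by order — order 1: 1; order 2: 9; order 4: 5; order 8: 3; order 16: 1.
Total: 1 + 9 + 5 + 3 + 1 = 19.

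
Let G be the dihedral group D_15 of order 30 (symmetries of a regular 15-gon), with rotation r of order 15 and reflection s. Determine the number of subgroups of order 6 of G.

|G| = 30 and 6 | 30, so subgroups of order 6 are possible by Lagrange.
The subgroups of order 6 are: {e, r^5, r^10, s, r^5s, r^10s}; {e, r^5, r^10, rs, r^6s, r^11s}; {e, r^5, r^10, r^2s, r^7s, r^12s}; {e, r^5, r^10, r^3s, r^8s, r^13s}; … (5 in all).
So G has 5 subgroups of order 6.

5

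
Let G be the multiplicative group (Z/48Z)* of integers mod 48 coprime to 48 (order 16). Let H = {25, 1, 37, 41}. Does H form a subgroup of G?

No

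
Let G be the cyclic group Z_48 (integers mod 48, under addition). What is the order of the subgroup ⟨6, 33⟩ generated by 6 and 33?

|⟨6⟩| = 8 and |⟨33⟩| = 16, so |H| is a multiple of lcm(8, 16) = 16 and divides |G| = 48.
Closing under the operation: H = {0, 3, 6, 9, 12, 15, 18, 21, 24, 27, 30, 33, 36, 39, 42, 45}, so |H| = 16.

16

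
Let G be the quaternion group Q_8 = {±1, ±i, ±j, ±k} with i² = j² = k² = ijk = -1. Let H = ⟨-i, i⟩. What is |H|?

4

|⟨-i⟩| = 4 and |⟨i⟩| = 4, so |H| is a multiple of lcm(4, 4) = 4 and divides |G| = 8.
Closing under the operation: H = {1, -1, i, -i}, so |H| = 4.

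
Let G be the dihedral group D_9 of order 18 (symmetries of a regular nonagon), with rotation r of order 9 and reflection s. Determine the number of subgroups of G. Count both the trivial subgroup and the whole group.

16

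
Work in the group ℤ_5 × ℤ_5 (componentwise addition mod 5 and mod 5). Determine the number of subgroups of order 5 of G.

6

|G| = 25 and 5 | 25, so subgroups of order 5 are possible by Lagrange.
The subgroups of order 5 are: {(0,0), (0,1), (0,2), (0,3), (0,4)}; {(0,0), (1,0), (2,0), (3,0), (4,0)}; {(0,0), (1,1), (2,2), (3,3), (4,4)}; {(0,0), (1,2), (2,4), (3,1), (4,3)}; … (6 in all).
So G has 6 subgroups of order 5.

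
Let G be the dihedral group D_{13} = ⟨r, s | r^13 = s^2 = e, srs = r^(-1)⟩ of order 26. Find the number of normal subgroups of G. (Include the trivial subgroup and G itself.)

3

G has 16 subgroups. Checking conjugation-invariance by order — order 1: 1/1 normal; order 2: 0/13 normal; order 13: 1/1 normal; order 26: 1/1 normal.
Total normal subgroups: 3.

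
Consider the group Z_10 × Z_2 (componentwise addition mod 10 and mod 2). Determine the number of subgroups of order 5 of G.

|G| = 20 and 5 | 20, so subgroups of order 5 are possible by Lagrange.
The subgroups of order 5 are: {(0,0), (2,0), (4,0), (6,0), (8,0)}.
So G has 1 subgroup of order 5.

1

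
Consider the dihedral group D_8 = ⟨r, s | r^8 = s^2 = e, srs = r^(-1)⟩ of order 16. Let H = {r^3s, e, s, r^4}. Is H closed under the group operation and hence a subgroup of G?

Closure fails: s · r^4 = r^4s ∉ H. So H is not a subgroup.

No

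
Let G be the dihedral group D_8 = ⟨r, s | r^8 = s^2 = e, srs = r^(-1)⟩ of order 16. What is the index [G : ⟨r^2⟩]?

|⟨r^2⟩| = 4 and |G| = 16.
By Lagrange, [G : H] = |G|/|H| = 16/4 = 4.

4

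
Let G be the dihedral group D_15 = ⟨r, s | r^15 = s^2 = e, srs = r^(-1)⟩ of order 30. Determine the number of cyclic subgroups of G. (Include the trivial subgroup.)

Group the elements of G by the cyclic subgroup they generate; each cyclic subgroup of order d accounts for φ(d) elements.
Cyclic subgroups by order — order 1: 1; order 2: 15; order 3: 1; order 5: 1; order 15: 1.
Total: 19.

19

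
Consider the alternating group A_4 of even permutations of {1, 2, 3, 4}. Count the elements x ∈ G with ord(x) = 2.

The elements of order 2 are: (1 2)(3 4), (1 3)(2 4), (1 4)(2 3).
That's 3.

3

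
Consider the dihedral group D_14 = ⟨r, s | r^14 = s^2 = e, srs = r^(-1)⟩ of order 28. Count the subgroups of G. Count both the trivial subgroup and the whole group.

|G| = 28, so by Lagrange every subgroup order divides 28. Divisors: 1, 2, 4, 7, 14, 28.
Subgroups by order — order 1: 1; order 2: 15; order 4: 7; order 7: 1; order 14: 3; order 28: 1.
Total: 1 + 15 + 7 + 1 + 3 + 1 = 28.

28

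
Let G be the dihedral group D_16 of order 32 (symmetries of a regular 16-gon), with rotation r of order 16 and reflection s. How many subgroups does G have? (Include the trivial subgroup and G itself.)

|G| = 32, so by Lagrange every subgroup order divides 32. Divisors: 1, 2, 4, 8, 16, 32.
Subgroups by order — order 1: 1; order 2: 17; order 4: 9; order 8: 5; order 16: 3; order 32: 1.
Total: 1 + 17 + 9 + 5 + 3 + 1 = 36.

36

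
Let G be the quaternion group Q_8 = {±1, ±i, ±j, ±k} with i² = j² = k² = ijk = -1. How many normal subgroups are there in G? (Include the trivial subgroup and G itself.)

6

G has 6 subgroups. Checking conjugation-invariance by order — order 1: 1/1 normal; order 2: 1/1 normal; order 4: 3/3 normal; order 8: 1/1 normal.
Total normal subgroups: 6.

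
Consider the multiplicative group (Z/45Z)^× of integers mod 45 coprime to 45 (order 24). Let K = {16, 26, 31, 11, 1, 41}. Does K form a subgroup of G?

Yes

|K| = 6 divides |G| = 24, consistent with Lagrange.
K contains the identity, every element's inverse is in K, and K is closed under ·: it is a subgroup.
In fact K = ⟨41⟩.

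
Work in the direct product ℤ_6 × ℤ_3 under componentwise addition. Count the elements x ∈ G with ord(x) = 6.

8

An element (a,b) has order lcm(ord(a), ord(b)); count pairs with lcm equal to 6.
Enumerating gives 8 such elements.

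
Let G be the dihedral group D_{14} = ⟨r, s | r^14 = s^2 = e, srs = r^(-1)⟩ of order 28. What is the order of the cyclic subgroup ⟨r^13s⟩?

Computing powers of r^13s: the smallest k with (r^13s)^k = e is k = 2.

2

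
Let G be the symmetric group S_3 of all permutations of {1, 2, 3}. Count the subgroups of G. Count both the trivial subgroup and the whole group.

6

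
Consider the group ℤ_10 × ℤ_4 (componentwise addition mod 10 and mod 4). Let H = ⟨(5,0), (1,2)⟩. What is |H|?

20

|⟨(5,0)⟩| = 2 and |⟨(1,2)⟩| = 10, so |H| is a multiple of lcm(2, 10) = 10 and divides |G| = 40.
Closing under the operation: H = {(0,0), (0,2), (1,0), (1,2), (2,0), (2,2), (3,0), (3,2), (4,0), (4,2), (5,0), (5,2), (6,0), (6,2), (7,0), (7,2), (8,0), (8,2), (9,0), (9,2)}, so |H| = 20.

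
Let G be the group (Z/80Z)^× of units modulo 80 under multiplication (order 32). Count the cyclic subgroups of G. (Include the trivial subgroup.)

20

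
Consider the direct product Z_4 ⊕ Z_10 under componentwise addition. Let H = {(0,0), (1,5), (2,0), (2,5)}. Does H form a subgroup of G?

No

(1,5) ∈ H but its inverse (3,5) ∉ H, so H is not a subgroup.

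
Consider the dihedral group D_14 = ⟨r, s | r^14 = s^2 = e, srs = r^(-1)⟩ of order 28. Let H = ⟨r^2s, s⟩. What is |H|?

14

|⟨r^2s⟩| = 2 and |⟨s⟩| = 2, so |H| is a multiple of lcm(2, 2) = 2 and divides |G| = 28.
Closing under the operation: H = {e, r^2, r^4, r^6, r^8, r^10, r^12, s, r^2s, r^4s, r^6s, r^8s, r^10s, r^12s}, so |H| = 14.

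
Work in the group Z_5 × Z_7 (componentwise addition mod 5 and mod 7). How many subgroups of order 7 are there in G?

|G| = 35 and 7 | 35, so subgroups of order 7 are possible by Lagrange.
The subgroups of order 7 are: {(0,0), (0,1), (0,2), (0,3), (0,4), (0,5), (0,6)}.
So G has 1 subgroup of order 7.

1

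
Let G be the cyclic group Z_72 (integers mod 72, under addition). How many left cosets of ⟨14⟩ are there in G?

2

|⟨14⟩| = 36 and |G| = 72.
By Lagrange, [G : H] = |G|/|H| = 72/36 = 2.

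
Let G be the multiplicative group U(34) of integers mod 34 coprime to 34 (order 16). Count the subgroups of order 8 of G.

|G| = 16 and 8 | 16, so subgroups of order 8 are possible by Lagrange.
The subgroups of order 8 are: {1, 9, 13, 15, 19, 21, 25, 33}.
So G has 1 subgroup of order 8.

1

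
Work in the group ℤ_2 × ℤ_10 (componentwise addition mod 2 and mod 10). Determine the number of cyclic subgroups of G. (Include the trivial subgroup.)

8

A cyclic subgroup of order d is generated by each of its φ(d) elements of order d, so the cyclic subgroups of order d number (#elements of order d)/φ(d).
Cyclic subgroups by order — order 1: 1; order 2: 3; order 5: 1; order 10: 3.
Total: 8.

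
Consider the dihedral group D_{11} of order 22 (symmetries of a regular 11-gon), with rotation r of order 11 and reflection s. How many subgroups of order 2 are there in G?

|G| = 22 and 2 | 22, so subgroups of order 2 are possible by Lagrange.
The subgroups of order 2 are: {e, r^10s}; {e, r^2s}; {e, r^3s}; {e, r^4s}; … (11 in all).
So G has 11 subgroups of order 2.

11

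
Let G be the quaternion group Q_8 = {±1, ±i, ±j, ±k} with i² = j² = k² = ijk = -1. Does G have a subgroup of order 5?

5 does not divide |G| = 8, so by Lagrange no subgroup of order 5 exists.

No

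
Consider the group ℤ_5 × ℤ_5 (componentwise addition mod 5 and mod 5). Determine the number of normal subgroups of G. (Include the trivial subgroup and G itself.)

8

G is abelian, so every subgroup is normal.
G has 8 subgroups in total, hence 8 normal subgroups.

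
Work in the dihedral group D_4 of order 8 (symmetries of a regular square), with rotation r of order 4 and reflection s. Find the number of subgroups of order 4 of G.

3

|G| = 8 and 4 | 8, so subgroups of order 4 are possible by Lagrange.
The subgroups of order 4 are: {e, r, r^2, r^3}; {e, r^2, s, r^2s}; {e, r^2, rs, r^3s}.
So G has 3 subgroups of order 4.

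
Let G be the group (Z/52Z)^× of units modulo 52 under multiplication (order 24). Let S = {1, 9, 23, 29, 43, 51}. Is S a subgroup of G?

Yes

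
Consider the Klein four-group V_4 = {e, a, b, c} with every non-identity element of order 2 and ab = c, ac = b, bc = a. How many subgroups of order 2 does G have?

3

|G| = 4 and 2 | 4, so subgroups of order 2 are possible by Lagrange.
The subgroups of order 2 are: {e, a}; {e, b}; {e, c}.
So G has 3 subgroups of order 2.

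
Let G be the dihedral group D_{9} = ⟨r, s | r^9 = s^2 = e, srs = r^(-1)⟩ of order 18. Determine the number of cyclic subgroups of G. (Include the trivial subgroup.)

12

Each element a generates a cyclic subgroup ⟨a⟩; distinct elements may generate the same one (a cyclic group of order d has φ(d) generators).
Cyclic subgroups by order — order 1: 1; order 2: 9; order 3: 1; order 9: 1.
Total: 12.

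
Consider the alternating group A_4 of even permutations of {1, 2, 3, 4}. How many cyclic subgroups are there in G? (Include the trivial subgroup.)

Group the elements of G by the cyclic subgroup they generate; each cyclic subgroup of order d accounts for φ(d) elements.
Cyclic subgroups by order — order 1: 1; order 2: 3; order 3: 4.
Total: 8.

8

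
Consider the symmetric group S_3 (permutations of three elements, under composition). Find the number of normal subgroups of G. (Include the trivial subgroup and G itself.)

3

G has 6 subgroups. Checking conjugation-invariance by order — order 1: 1/1 normal; order 2: 0/3 normal; order 3: 1/1 normal; order 6: 1/1 normal.
Total normal subgroups: 3.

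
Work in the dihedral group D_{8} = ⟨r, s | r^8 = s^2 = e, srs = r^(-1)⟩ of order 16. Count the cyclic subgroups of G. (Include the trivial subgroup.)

12

Group the elements of G by the cyclic subgroup they generate; each cyclic subgroup of order d accounts for φ(d) elements.
Cyclic subgroups by order — order 1: 1; order 2: 9; order 4: 1; order 8: 1.
Total: 12.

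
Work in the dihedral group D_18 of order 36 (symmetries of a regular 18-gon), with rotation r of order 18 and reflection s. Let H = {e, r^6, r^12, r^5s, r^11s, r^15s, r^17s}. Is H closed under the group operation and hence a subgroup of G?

No

|H| = 7 does not divide |G| = 36, so by Lagrange H is not a subgroup.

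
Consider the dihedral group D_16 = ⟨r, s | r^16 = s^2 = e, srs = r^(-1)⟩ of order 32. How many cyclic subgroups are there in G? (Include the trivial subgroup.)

Group the elements of G by the cyclic subgroup they generate; each cyclic subgroup of order d accounts for φ(d) elements.
Cyclic subgroups by order — order 1: 1; order 2: 17; order 4: 1; order 8: 1; order 16: 1.
Total: 21.

21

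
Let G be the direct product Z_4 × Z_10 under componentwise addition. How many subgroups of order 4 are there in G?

|G| = 40 and 4 | 40, so subgroups of order 4 are possible by Lagrange.
The subgroups of order 4 are: {(0,0), (0,5), (2,0), (2,5)}; {(0,0), (1,0), (2,0), (3,0)}; {(0,0), (1,5), (2,0), (3,5)}.
So G has 3 subgroups of order 4.

3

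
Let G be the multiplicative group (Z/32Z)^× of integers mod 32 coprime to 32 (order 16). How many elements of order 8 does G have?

The elements of order 8 are: 3, 5, 11, 13, 19, 21, 27, 29.
That's 8.

8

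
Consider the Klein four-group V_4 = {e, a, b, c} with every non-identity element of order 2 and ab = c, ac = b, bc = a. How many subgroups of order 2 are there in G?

|G| = 4 and 2 | 4, so subgroups of order 2 are possible by Lagrange.
The subgroups of order 2 are: {e, a}; {e, b}; {e, c}.
So G has 3 subgroups of order 2.

3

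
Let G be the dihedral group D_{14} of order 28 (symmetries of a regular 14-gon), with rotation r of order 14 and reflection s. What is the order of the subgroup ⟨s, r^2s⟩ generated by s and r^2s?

14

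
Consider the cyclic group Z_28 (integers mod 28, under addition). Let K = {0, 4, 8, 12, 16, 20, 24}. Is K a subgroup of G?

Yes

|K| = 7 divides |G| = 28, consistent with Lagrange.
K contains the identity, every element's inverse is in K, and K is closed under +: it is a subgroup.
In fact K = ⟨16⟩.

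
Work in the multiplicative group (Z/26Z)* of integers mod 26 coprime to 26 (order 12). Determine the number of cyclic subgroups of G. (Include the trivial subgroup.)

A cyclic subgroup of order d is generated by each of its φ(d) elements of order d, so the cyclic subgroups of order d number (#elements of order d)/φ(d).
Cyclic subgroups by order — order 1: 1; order 2: 1; order 3: 1; order 4: 1; order 6: 1; order 12: 1.
Total: 6.

6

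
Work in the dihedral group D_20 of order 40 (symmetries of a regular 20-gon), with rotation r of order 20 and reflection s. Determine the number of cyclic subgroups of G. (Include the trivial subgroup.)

26

Each element a generates a cyclic subgroup ⟨a⟩; distinct elements may generate the same one (a cyclic group of order d has φ(d) generators).
Cyclic subgroups by order — order 1: 1; order 2: 21; order 4: 1; order 5: 1; order 10: 1; order 20: 1.
Total: 26.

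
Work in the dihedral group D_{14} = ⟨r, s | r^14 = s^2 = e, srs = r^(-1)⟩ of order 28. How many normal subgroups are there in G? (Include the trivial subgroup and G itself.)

7

G has 28 subgroups. Checking conjugation-invariance by order — order 1: 1/1 normal; order 2: 1/15 normal; order 4: 0/7 normal; order 7: 1/1 normal; order 14: 3/3 normal; order 28: 1/1 normal.
Total normal subgroups: 7.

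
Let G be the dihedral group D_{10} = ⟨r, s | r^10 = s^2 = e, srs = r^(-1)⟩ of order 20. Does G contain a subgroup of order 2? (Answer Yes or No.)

2 | 20. A subgroup of order 2 is {e, r^2s}.

Yes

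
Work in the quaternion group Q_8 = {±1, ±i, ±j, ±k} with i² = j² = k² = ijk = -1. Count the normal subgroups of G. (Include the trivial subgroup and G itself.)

G has 6 subgroups. Checking conjugation-invariance by order — order 1: 1/1 normal; order 2: 1/1 normal; order 4: 3/3 normal; order 8: 1/1 normal.
Total normal subgroups: 6.

6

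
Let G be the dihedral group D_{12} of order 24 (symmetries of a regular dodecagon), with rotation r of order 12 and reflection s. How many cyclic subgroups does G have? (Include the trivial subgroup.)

18

Group the elements of G by the cyclic subgroup they generate; each cyclic subgroup of order d accounts for φ(d) elements.
Cyclic subgroups by order — order 1: 1; order 2: 13; order 3: 1; order 4: 1; order 6: 1; order 12: 1.
Total: 18.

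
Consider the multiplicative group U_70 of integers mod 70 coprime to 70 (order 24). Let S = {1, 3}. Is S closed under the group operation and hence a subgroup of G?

No

3 ∈ S but its inverse 47 ∉ S, so S is not a subgroup.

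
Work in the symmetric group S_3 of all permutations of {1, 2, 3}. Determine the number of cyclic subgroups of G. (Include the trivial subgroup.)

5

Each element a generates a cyclic subgroup ⟨a⟩; distinct elements may generate the same one (a cyclic group of order d has φ(d) generators).
Cyclic subgroups by order — order 1: 1; order 2: 3; order 3: 1.
Total: 5.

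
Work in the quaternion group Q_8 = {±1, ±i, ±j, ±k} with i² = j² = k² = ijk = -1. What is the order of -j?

Computing powers of -j: the smallest k with (-j)^k = e is k = 4.

4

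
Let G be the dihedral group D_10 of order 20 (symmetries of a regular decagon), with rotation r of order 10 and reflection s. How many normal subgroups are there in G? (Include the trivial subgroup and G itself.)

G has 22 subgroups. Checking conjugation-invariance by order — order 1: 1/1 normal; order 2: 1/11 normal; order 4: 0/5 normal; order 5: 1/1 normal; order 10: 3/3 normal; order 20: 1/1 normal.
Total normal subgroups: 7.

7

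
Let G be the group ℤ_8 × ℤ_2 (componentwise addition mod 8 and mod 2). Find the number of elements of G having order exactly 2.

An element (a,b) has order lcm(ord(a), ord(b)); count pairs with lcm equal to 2.
Enumerating gives 3 such elements.

3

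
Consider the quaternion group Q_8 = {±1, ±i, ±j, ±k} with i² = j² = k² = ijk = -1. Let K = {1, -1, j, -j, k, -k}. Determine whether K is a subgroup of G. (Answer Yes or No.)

|K| = 6 does not divide |G| = 8, so by Lagrange K is not a subgroup.

No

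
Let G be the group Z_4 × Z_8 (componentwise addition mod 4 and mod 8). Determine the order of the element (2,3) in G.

The order of (2,3) in Z_4 × Z_8 is lcm(ord(2) in Z_4, ord(3) in Z_8).
ord(2) = 2 and ord(3) = 8, so |⟨(2,3)⟩| = lcm(2, 8) = 8.

8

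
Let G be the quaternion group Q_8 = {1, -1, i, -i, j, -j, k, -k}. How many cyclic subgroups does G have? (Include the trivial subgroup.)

A cyclic subgroup of order d is generated by each of its φ(d) elements of order d, so the cyclic subgroups of order d number (#elements of order d)/φ(d).
Cyclic subgroups by order — order 1: 1; order 2: 1; order 4: 3.
Total: 5.

5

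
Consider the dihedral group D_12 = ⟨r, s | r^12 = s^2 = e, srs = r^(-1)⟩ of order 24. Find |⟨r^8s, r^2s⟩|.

|⟨r^8s⟩| = 2 and |⟨r^2s⟩| = 2, so |H| is a multiple of lcm(2, 2) = 2 and divides |G| = 24.
Closing under the operation: H = {e, r^6, r^2s, r^8s}, so |H| = 4.

4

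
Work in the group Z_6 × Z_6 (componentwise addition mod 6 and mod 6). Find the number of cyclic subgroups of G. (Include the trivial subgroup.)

20

Group the elements of G by the cyclic subgroup they generate; each cyclic subgroup of order d accounts for φ(d) elements.
Cyclic subgroups by order — order 1: 1; order 2: 3; order 3: 4; order 6: 12.
Total: 20.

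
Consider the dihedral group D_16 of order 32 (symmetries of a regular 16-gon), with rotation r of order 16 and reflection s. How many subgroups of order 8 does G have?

5

|G| = 32 and 8 | 32, so subgroups of order 8 are possible by Lagrange.
The subgroups of order 8 are: {e, r^2, r^4, r^6, r^8, r^10, r^12, r^14}; {e, r^4, r^8, r^12, r^2s, r^6s, r^10s, r^14s}; {e, r^4, r^8, r^12, r^3s, r^7s, r^11s, r^15s}; {e, r^4, r^8, r^12, s, r^4s, r^8s, r^12s}; … (5 in all).
So G has 5 subgroups of order 8.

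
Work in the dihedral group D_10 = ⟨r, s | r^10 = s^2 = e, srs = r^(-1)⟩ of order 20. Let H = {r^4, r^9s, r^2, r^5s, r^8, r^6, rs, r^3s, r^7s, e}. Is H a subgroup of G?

|H| = 10 divides |G| = 20, consistent with Lagrange.
H contains the identity, every element's inverse is in H, and H is closed under ·: it is a subgroup.

Yes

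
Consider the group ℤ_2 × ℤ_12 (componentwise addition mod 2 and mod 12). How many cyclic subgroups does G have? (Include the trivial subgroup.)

12

A cyclic subgroup of order d is generated by each of its φ(d) elements of order d, so the cyclic subgroups of order d number (#elements of order d)/φ(d).
Cyclic subgroups by order — order 1: 1; order 2: 3; order 3: 1; order 4: 2; order 6: 3; order 12: 2.
Total: 12.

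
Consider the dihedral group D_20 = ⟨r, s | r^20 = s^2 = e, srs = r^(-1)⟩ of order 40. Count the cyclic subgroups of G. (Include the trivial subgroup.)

A cyclic subgroup of order d is generated by each of its φ(d) elements of order d, so the cyclic subgroups of order d number (#elements of order d)/φ(d).
Cyclic subgroups by order — order 1: 1; order 2: 21; order 4: 1; order 5: 1; order 10: 1; order 20: 1.
Total: 26.

26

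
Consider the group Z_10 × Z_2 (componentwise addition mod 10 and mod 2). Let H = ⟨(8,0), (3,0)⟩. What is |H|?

10

|⟨(8,0)⟩| = 5 and |⟨(3,0)⟩| = 10, so |H| is a multiple of lcm(5, 10) = 10 and divides |G| = 20.
Closing under the operation: H = {(0,0), (1,0), (2,0), (3,0), (4,0), (5,0), (6,0), (7,0), (8,0), (9,0)}, so |H| = 10.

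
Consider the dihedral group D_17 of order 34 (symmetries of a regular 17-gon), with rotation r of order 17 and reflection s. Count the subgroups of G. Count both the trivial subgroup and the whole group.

|G| = 34, so by Lagrange every subgroup order divides 34. Divisors: 1, 2, 17, 34.
Subgroups by order — order 1: 1; order 2: 17; order 17: 1; order 34: 1.
Total: 1 + 17 + 1 + 1 = 20.

20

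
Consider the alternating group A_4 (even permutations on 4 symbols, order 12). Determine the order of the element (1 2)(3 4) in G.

2

Computing powers of (1 2)(3 4): the smallest k with ((1 2)(3 4))^k = e is k = 2.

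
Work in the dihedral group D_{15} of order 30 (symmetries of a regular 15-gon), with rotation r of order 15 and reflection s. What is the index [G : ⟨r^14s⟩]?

|⟨r^14s⟩| = 2 and |G| = 30.
By Lagrange, [G : H] = |G|/|H| = 30/2 = 15.

15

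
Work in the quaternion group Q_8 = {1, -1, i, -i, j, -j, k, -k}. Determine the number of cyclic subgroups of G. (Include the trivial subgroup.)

A cyclic subgroup of order d is generated by each of its φ(d) elements of order d, so the cyclic subgroups of order d number (#elements of order d)/φ(d).
Cyclic subgroups by order — order 1: 1; order 2: 1; order 4: 3.
Total: 5.

5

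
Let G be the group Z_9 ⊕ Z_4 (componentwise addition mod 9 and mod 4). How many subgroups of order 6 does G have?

1

|G| = 36 and 6 | 36, so subgroups of order 6 are possible by Lagrange.
The subgroups of order 6 are: {(0,0), (0,2), (3,0), (3,2), (6,0), (6,2)}.
So G has 1 subgroup of order 6.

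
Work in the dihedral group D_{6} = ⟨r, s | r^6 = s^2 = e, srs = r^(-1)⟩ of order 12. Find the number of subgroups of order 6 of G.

|G| = 12 and 6 | 12, so subgroups of order 6 are possible by Lagrange.
The subgroups of order 6 are: {e, r, r^2, r^3, r^4, r^5}; {e, r^2, r^4, s, r^2s, r^4s}; {e, r^2, r^4, rs, r^3s, r^5s}.
So G has 3 subgroups of order 6.

3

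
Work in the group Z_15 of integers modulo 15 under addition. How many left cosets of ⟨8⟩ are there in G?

1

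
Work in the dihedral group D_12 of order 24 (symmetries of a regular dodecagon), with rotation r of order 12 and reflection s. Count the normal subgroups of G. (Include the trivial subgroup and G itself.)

G has 34 subgroups. Checking conjugation-invariance by order — order 1: 1/1 normal; order 2: 1/13 normal; order 3: 1/1 normal; order 4: 1/7 normal; order 6: 1/5 normal; order 8: 0/3 normal; order 12: 3/3 normal; order 24: 1/1 normal.
Total normal subgroups: 9.

9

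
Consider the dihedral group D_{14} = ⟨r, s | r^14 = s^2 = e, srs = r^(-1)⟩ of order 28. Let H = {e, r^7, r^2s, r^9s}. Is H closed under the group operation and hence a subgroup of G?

|H| = 4 divides |G| = 28, consistent with Lagrange.
H contains the identity, every element's inverse is in H, and H is closed under ·: it is a subgroup.

Yes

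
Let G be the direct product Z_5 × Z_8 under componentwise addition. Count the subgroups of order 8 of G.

1

|G| = 40 and 8 | 40, so subgroups of order 8 are possible by Lagrange.
The subgroups of order 8 are: {(0,0), (0,1), (0,2), (0,3), (0,4), (0,5), (0,6), (0,7)}.
So G has 1 subgroup of order 8.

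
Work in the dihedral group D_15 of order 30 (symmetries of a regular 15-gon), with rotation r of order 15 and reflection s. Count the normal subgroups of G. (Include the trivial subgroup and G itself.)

5

G has 28 subgroups. Checking conjugation-invariance by order — order 1: 1/1 normal; order 2: 0/15 normal; order 3: 1/1 normal; order 5: 1/1 normal; order 6: 0/5 normal; order 10: 0/3 normal; order 15: 1/1 normal; order 30: 1/1 normal.
Total normal subgroups: 5.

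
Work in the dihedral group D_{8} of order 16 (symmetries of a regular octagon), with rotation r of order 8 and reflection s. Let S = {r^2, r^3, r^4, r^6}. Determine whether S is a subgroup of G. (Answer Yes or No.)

No

The identity e ∉ S, so S is not a subgroup.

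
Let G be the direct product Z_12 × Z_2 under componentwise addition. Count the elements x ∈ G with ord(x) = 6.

An element (a,b) has order lcm(ord(a), ord(b)); count pairs with lcm equal to 6.
Enumerating gives 6 such elements.

6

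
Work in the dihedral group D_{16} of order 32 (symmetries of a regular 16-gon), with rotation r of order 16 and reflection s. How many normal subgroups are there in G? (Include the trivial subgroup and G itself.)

8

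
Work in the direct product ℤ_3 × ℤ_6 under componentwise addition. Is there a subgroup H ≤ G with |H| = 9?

Yes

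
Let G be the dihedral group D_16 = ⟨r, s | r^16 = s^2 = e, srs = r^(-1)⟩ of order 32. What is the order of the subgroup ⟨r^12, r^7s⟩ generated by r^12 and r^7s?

8

|⟨r^12⟩| = 4 and |⟨r^7s⟩| = 2, so |H| is a multiple of lcm(4, 2) = 4 and divides |G| = 32.
Closing under the operation: H = {e, r^4, r^8, r^12, r^3s, r^7s, r^11s, r^15s}, so |H| = 8.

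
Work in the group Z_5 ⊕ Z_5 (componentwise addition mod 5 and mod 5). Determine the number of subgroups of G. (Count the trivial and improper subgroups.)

|G| = 25, so by Lagrange every subgroup order divides 25. Divisors: 1, 5, 25.
Subgroups by order — order 1: 1; order 5: 6; order 25: 1.
Total: 1 + 6 + 1 = 8.

8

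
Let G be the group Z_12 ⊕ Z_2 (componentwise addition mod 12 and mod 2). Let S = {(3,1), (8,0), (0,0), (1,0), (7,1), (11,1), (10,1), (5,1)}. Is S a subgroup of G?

No

(11,1) ∈ S but its inverse (1,1) ∉ S, so S is not a subgroup.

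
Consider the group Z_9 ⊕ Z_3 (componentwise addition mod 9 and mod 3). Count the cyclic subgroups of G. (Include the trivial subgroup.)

8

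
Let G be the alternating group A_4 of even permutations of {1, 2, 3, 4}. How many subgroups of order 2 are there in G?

|G| = 12 and 2 | 12, so subgroups of order 2 are possible by Lagrange.
The subgroups of order 2 are: {e, (1 2)(3 4)}; {e, (1 3)(2 4)}; {e, (1 4)(2 3)}.
So G has 3 subgroups of order 2.

3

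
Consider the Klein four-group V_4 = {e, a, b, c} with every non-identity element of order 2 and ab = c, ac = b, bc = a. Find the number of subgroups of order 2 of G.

3

|G| = 4 and 2 | 4, so subgroups of order 2 are possible by Lagrange.
The subgroups of order 2 are: {e, a}; {e, b}; {e, c}.
So G has 3 subgroups of order 2.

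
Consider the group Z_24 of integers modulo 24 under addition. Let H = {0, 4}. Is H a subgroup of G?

No

4 ∈ H but its inverse 20 ∉ H, so H is not a subgroup.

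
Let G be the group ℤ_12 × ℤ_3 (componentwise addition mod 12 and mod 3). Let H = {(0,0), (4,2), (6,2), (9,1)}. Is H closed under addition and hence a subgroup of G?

No

(6,2) ∈ H but its inverse (6,1) ∉ H, so H is not a subgroup.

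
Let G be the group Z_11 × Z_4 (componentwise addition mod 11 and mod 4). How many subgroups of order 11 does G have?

1

|G| = 44 and 11 | 44, so subgroups of order 11 are possible by Lagrange.
The subgroups of order 11 are: {(0,0), (1,0), (2,0), (3,0), (4,0), (5,0), (6,0), (7,0), (8,0), (9,0), (10,0)}.
So G has 1 subgroup of order 11.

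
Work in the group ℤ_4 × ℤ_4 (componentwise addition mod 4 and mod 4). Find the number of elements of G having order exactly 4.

12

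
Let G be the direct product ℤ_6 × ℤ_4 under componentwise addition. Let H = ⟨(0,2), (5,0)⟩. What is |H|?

12

|⟨(0,2)⟩| = 2 and |⟨(5,0)⟩| = 6, so |H| is a multiple of lcm(2, 6) = 6 and divides |G| = 24.
Closing under the operation: H = {(0,0), (0,2), (1,0), (1,2), (2,0), (2,2), (3,0), (3,2), (4,0), (4,2), (5,0), (5,2)}, so |H| = 12.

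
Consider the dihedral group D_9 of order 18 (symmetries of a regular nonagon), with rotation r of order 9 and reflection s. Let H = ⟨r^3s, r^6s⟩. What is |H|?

|⟨r^3s⟩| = 2 and |⟨r^6s⟩| = 2, so |H| is a multiple of lcm(2, 2) = 2 and divides |G| = 18.
Closing under the operation: H = {e, r^3, r^6, s, r^3s, r^6s}, so |H| = 6.

6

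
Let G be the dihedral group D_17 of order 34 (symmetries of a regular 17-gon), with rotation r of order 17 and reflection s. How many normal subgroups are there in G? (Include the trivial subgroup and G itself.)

G has 20 subgroups. Checking conjugation-invariance by order — order 1: 1/1 normal; order 2: 0/17 normal; order 17: 1/1 normal; order 34: 1/1 normal.
Total normal subgroups: 3.

3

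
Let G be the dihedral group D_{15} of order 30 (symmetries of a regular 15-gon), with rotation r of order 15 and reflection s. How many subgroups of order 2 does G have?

15

|G| = 30 and 2 | 30, so subgroups of order 2 are possible by Lagrange.
The subgroups of order 2 are: {e, r^10s}; {e, r^11s}; {e, r^12s}; {e, r^13s}; … (15 in all).
So G has 15 subgroups of order 2.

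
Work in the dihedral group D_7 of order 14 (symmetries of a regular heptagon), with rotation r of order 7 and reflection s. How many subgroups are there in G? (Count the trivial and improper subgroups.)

10

|G| = 14, so by Lagrange every subgroup order divides 14. Divisors: 1, 2, 7, 14.
Subgroups by order — order 1: 1; order 2: 7; order 7: 1; order 14: 1.
Total: 1 + 7 + 1 + 1 = 10.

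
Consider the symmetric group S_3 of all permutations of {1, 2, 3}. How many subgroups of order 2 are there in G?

|G| = 6 and 2 | 6, so subgroups of order 2 are possible by Lagrange.
The subgroups of order 2 are: {e, (1 2)}; {e, (1 3)}; {e, (2 3)}.
So G has 3 subgroups of order 2.

3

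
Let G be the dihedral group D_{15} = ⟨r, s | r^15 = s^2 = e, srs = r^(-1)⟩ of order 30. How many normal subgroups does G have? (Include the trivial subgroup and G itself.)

5

G has 28 subgroups. Checking conjugation-invariance by order — order 1: 1/1 normal; order 2: 0/15 normal; order 3: 1/1 normal; order 5: 1/1 normal; order 6: 0/5 normal; order 10: 0/3 normal; order 15: 1/1 normal; order 30: 1/1 normal.
Total normal subgroups: 5.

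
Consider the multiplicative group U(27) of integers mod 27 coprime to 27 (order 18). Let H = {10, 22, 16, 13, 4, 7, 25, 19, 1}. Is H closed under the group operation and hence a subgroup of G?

Yes

|H| = 9 divides |G| = 18, consistent with Lagrange.
H contains the identity, every element's inverse is in H, and H is closed under ·: it is a subgroup.
In fact H = ⟨4⟩.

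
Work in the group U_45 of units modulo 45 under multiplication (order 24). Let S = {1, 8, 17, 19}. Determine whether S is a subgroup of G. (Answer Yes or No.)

|S| = 4 divides |G| = 24, consistent with Lagrange.
S contains the identity, every element's inverse is in S, and S is closed under ·: it is a subgroup.
In fact S = ⟨8⟩.

Yes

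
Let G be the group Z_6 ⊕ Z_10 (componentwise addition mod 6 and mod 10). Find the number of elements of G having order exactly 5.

An element (a,b) has order lcm(ord(a), ord(b)); count pairs with lcm equal to 5.
Enumerating gives 4 such elements.

4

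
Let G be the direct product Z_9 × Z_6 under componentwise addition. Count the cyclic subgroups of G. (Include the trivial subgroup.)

16

Group the elements of G by the cyclic subgroup they generate; each cyclic subgroup of order d accounts for φ(d) elements.
Cyclic subgroups by order — order 1: 1; order 2: 1; order 3: 4; order 6: 4; order 9: 3; order 18: 3.
Total: 16.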